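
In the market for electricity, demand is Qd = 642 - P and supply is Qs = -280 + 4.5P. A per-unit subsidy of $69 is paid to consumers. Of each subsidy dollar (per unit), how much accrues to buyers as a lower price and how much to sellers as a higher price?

Pre-subsidy: 642 - P = -280 + 4.5P gives P* = 1844/11, Q* = 5218/11.
With the rebate, buyers effectively pay Pb = Ps − 69, where Ps is the price sellers receive.
Demand in terms of Ps becomes Qd = 642 − 1(Ps − 69) = 711 - Ps. Setting this equal to supply: 711 - Ps = -280 + 4.5Ps, so Ps = 1982/11.
Buyers pay Pb = 1982/11 − 69 = 1223/11; Q' = -280 + 4.5·(1982/11) = 5839/11.
Buyers' price falls by P* − Pb = 1844/11 − 1223/11 = 621/11; sellers' price rises by Ps − P* = 1982/11 − 1844/11 = 138/11.

Buyers gain 621/11 per unit; sellers gain 138/11 per unit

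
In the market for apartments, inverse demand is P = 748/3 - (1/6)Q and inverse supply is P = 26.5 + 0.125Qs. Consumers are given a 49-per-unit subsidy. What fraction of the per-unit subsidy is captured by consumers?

Pre-subsidy: 748/3 - (1/6)Q = 26.5 + 0.125Q gives Q* = 764 and P* = 122.
With the rebate, buyers effectively pay Pb = Ps − 49, where Ps is the price sellers receive.
On the curves, Pb = 748/3 - (1/6)Q and Ps = 26.5 + 0.125Q; the wedge Ps − Pb = 49 gives 26.5 + 0.125Q − (748/3 - (1/6)Q) = 49, so Q' = 932.
Then Pb = 748/3 − (1/6)·932 = 94 and Ps = 26.5 + 0.125·932 = 143.
Buyers' price falls by P* − Pb = 122 − 94 = 28; sellers' price rises by Ps − P* = 143 − 122 = 21.
So consumers capture 28/49 = 4/7 of each unit of subsidy.

Consumer share = 4/7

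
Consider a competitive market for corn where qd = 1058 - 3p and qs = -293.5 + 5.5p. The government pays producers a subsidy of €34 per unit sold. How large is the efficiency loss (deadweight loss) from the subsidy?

Deadweight loss = €1122

Pre-subsidy: 1058 - 3p = -293.5 + 5.5p gives p* = 159, q* = 581.
With the subsidy, sellers receive ps = pb + 34 for each unit, where pb is the price buyers pay.
Supply in terms of pb becomes qs = -293.5 + 5.5(pb + 34) = -106.5 + 5.5pb. Setting this equal to demand: 1058 - 3pb = -106.5 + 5.5pb, so pb = 137.
Sellers receive ps = 137 + 34 = 171; q' = 1058 − 3·137 = 647.
The subsidy expands output by 647 − 581 = 66 past the efficient level; on those units the gap between marginal cost and willingness to pay runs from 0 up to 34.
DWL = ½ × 34 × 66 = 1122.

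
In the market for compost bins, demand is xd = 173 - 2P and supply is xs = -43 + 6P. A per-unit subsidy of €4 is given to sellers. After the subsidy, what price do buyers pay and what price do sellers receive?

Buyers pay €24; sellers receive €28

Pre-subsidy: 173 - 2P = -43 + 6P gives P* = 27, x* = 119.
With the subsidy, sellers receive Ps = Pb + 4 for each unit, where Pb is the price buyers pay.
Supply in terms of Pb becomes xs = -43 + 6(Pb + 4) = -19 + 6Pb. Setting this equal to demand: 173 - 2Pb = -19 + 6Pb, so Pb = 24.
Sellers receive Ps = 24 + 4 = 28; x' = 173 − 2·24 = 125.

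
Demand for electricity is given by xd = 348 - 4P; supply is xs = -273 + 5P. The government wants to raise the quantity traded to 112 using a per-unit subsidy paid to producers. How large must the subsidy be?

At x = 112, invert demand for the buyer price: Pb = (348 − 112)/4 = 59; invert supply for the seller price: Ps = (112 − (-273))/5 = 77.
The subsidy must fill the gap: s = Ps − Pb = 77 − 59 = 18.

Required subsidy s = 18 per unit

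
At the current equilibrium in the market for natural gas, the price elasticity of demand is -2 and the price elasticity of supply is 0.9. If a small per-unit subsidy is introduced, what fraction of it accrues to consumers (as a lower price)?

For a small subsidy around the equilibrium, the benefit split depends on the relative slopes, which at a point are proportional to the elasticities.
Buyer share = εs/(εs + |εd|) = 0.9/(0.9 + 2) = 9/29; seller share = |εd|/(εs + |εd|) = 20/29.

Consumer share = 9/29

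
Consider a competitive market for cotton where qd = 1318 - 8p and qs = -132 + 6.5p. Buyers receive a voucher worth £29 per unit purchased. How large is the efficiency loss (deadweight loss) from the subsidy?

Pre-subsidy: 1318 - 8p = -132 + 6.5p gives p* = 100, q* = 518.
With the rebate, buyers effectively pay pb = ps − 29, where ps is the price sellers receive.
Demand in terms of ps becomes qd = 1318 − 8(ps − 29) = 1550 - 8ps. Setting this equal to supply: 1550 - 8ps = -132 + 6.5ps, so ps = 116.
Buyers pay pb = 116 − 29 = 87; q' = -132 + 6.5·116 = 622.
The subsidy expands output by 622 − 518 = 104 past the efficient level; on those units the gap between marginal cost and willingness to pay runs from 0 up to 29.
DWL = ½ × 29 × 104 = 1508.

Deadweight loss = £1508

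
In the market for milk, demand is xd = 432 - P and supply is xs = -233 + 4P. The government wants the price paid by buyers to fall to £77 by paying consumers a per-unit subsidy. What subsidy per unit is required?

Required subsidy s = £70 per unit

At a buyer price of 77, quantity demanded is 432 − 1·77 = 355.
Sellers supply 355 only when they receive Ps with -233 + 4·Ps = 355, i.e. Ps = 147.
s = Ps − Pb = 147 − 77 = 70.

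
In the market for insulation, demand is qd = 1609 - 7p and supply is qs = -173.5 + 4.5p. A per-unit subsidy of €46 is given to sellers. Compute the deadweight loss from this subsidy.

Deadweight loss = €2898

Pre-subsidy: 1609 - 7p = -173.5 + 4.5p gives p* = 155, q* = 524.
With the subsidy, sellers receive ps = pb + 46 for each unit, where pb is the price buyers pay.
Supply in terms of pb becomes qs = -173.5 + 4.5(pb + 46) = 33.5 + 4.5pb. Setting this equal to demand: 1609 - 7pb = 33.5 + 4.5pb, so pb = 137.
Sellers receive ps = 137 + 46 = 183; q' = 1609 − 7·137 = 650.
The subsidy expands output by 650 − 524 = 126 past the efficient level; on those units the gap between marginal cost and willingness to pay runs from 0 up to 46.
DWL = ½ × 46 × 126 = 2898.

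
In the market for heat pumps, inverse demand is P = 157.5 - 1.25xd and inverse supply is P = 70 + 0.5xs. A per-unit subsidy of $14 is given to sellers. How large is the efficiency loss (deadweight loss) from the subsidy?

Deadweight loss = $56

Pre-subsidy: 157.5 - 1.25x = 70 + 0.5x gives x* = 50 and P* = 95.
With the subsidy, sellers receive Ps = Pb + 14 for each unit, where Pb is the price buyers pay.
On the curves, Pb = 157.5 - 1.25x and Ps = 70 + 0.5x; the wedge Ps − Pb = 14 gives 70 + 0.5x − (157.5 - 1.25x) = 14, so x' = 58.
Then Pb = 157.5 − 1.25·58 = 85 and Ps = 70 + 0.5·58 = 99.
The subsidy expands output by 58 − 50 = 8 past the efficient level; on those units the gap between marginal cost and willingness to pay runs from 0 up to 14.
DWL = ½ × 14 × 8 = 56.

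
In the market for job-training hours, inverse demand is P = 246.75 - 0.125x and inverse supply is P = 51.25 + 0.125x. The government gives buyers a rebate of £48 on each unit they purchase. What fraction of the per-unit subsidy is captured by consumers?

Pre-subsidy: 246.75 - 0.125x = 51.25 + 0.125x gives x* = 782 and P* = 149.
With the rebate, buyers effectively pay Pb = Ps − 48, where Ps is the price sellers receive.
On the curves, Pb = 246.75 - 0.125x and Ps = 51.25 + 0.125x; the wedge Ps − Pb = 48 gives 51.25 + 0.125x − (246.75 - 0.125x) = 48, so x' = 974.
Then Pb = 246.75 − 0.125·974 = 125 and Ps = 51.25 + 0.125·974 = 173.
Buyers' price falls by P* − Pb = 149 − 125 = 24; sellers' price rises by Ps − P* = 173 − 149 = 24.
So consumers capture 24/48 = 0.5 of each unit of subsidy.

Consumer share = 0.5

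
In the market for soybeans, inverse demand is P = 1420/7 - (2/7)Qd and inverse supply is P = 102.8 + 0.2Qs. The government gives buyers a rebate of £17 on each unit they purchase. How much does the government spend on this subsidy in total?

Pre-subsidy: 1420/7 - (2/7)Q = 102.8 + 0.2Q gives Q* = 206 and P* = 144.
With the rebate, buyers effectively pay Pb = Ps − 17, where Ps is the price sellers receive.
On the curves, Pb = 1420/7 - (2/7)Q and Ps = 102.8 + 0.2Q; the wedge Ps − Pb = 17 gives 102.8 + 0.2Q − (1420/7 - (2/7)Q) = 17, so Q' = 241.
Then Pb = 1420/7 − (2/7)·241 = 134 and Ps = 102.8 + 0.2·241 = 151.
Government outlay = subsidy × quantity = 17 × 241 = 4097.

Government cost = £4097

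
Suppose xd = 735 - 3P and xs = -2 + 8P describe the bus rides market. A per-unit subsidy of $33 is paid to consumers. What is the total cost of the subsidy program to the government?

Government cost = $19998

Pre-subsidy: 735 - 3P = -2 + 8P gives P* = 67, x* = 534.
With the rebate, buyers effectively pay Pb = Ps − 33, where Ps is the price sellers receive.
Demand in terms of Ps becomes xd = 735 − 3(Ps − 33) = 834 - 3Ps. Setting this equal to supply: 834 - 3Ps = -2 + 8Ps, so Ps = 76.
Buyers pay Pb = 76 − 33 = 43; x' = -2 + 8·76 = 606.
Government outlay = subsidy × quantity = 33 × 606 = 19998.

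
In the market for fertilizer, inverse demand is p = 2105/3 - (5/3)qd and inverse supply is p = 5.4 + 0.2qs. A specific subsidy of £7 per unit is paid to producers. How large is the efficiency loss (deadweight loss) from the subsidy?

Pre-subsidy: 2105/3 - (5/3)q = 5.4 + 0.2q gives q* = 373 and p* = 80.
With the subsidy, sellers receive ps = pb + 7 for each unit, where pb is the price buyers pay.
On the curves, pb = 2105/3 - (5/3)q and ps = 5.4 + 0.2q; the wedge ps − pb = 7 gives 5.4 + 0.2q − (2105/3 - (5/3)q) = 7, so q' = 376.75.
Then pb = 2105/3 − (5/3)·376.75 = 73.75 and ps = 5.4 + 0.2·376.75 = 80.75.
The subsidy expands output by 376.75 − 373 = 3.75 past the efficient level; on those units the gap between marginal cost and willingness to pay runs from 0 up to 7.
DWL = ½ × 7 × 3.75 = 13.125.

Deadweight loss = £13.125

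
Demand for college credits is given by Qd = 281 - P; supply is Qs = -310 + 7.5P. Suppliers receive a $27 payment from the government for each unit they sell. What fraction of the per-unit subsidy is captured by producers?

Pre-subsidy: 281 - P = -310 + 7.5P gives P* = 1182/17, Q* = 3595/17.
With the subsidy, sellers receive Ps = Pb + 27 for each unit, where Pb is the price buyers pay.
Supply in terms of Pb becomes Qs = -310 + 7.5(Pb + 27) = -107.5 + 7.5Pb. Setting this equal to demand: 281 - Pb = -107.5 + 7.5Pb, so Pb = 777/17.
Sellers receive Ps = 777/17 + 27 = 1236/17; Q' = 281 − 1·(777/17) = 4000/17.
Buyers' price falls by P* − Pb = 1182/17 − 777/17 = 405/17; sellers' price rises by Ps − P* = 1236/17 − 1182/17 = 54/17.
So producers capture (54/17)/27 = 2/17 of each unit of subsidy.

Producer share = 2/17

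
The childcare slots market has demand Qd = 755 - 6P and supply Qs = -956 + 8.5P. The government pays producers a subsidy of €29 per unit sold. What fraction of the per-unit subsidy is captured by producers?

Producer share = 12/29

Pre-subsidy: 755 - 6P = -956 + 8.5P gives P* = 118, Q* = 47.
With the subsidy, sellers receive Ps = Pb + 29 for each unit, where Pb is the price buyers pay.
Supply in terms of Pb becomes Qs = -956 + 8.5(Pb + 29) = -709.5 + 8.5Pb. Setting this equal to demand: 755 - 6Pb = -709.5 + 8.5Pb, so Pb = 101.
Sellers receive Ps = 101 + 29 = 130; Q' = 755 − 6·101 = 149.
Buyers' price falls by P* − Pb = 118 − 101 = 17; sellers' price rises by Ps − P* = 130 − 118 = 12.
So producers capture 12/29 = 12/29 of each unit of subsidy.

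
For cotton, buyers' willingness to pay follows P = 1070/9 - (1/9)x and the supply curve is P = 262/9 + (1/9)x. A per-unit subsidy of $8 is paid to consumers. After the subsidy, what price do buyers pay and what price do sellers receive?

Buyers pay $70; sellers receive $78

Pre-subsidy: 1070/9 - (1/9)x = 262/9 + (1/9)x gives x* = 404 and P* = 74.
With the rebate, buyers effectively pay Pb = Ps − 8, where Ps is the price sellers receive.
On the curves, Pb = 1070/9 - (1/9)x and Ps = 262/9 + (1/9)x; the wedge Ps − Pb = 8 gives 262/9 + (1/9)x − (1070/9 - (1/9)x) = 8, so x' = 440.
Then Pb = 1070/9 − (1/9)·440 = 70 and Ps = 262/9 + (1/9)·440 = 78.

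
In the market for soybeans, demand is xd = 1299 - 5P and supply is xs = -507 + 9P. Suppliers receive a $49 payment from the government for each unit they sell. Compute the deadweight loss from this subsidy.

Deadweight loss = $3858.75

Pre-subsidy: 1299 - 5P = -507 + 9P gives P* = 129, x* = 654.
With the subsidy, sellers receive Ps = Pb + 49 for each unit, where Pb is the price buyers pay.
Supply in terms of Pb becomes xs = -507 + 9(Pb + 49) = -66 + 9Pb. Setting this equal to demand: 1299 - 5Pb = -66 + 9Pb, so Pb = 97.5.
Sellers receive Ps = 97.5 + 49 = 146.5; x' = 1299 − 5·97.5 = 811.5.
The subsidy expands output by 811.5 − 654 = 157.5 past the efficient level; on those units the gap between marginal cost and willingness to pay runs from 0 up to 49.
DWL = ½ × 49 × 157.5 = 3858.75.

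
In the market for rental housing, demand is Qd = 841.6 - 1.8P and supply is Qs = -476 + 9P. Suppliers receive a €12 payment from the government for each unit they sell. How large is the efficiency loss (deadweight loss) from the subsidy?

Pre-subsidy: 841.6 - 1.8P = -476 + 9P gives P* = 122, Q* = 622.
With the subsidy, sellers receive Ps = Pb + 12 for each unit, where Pb is the price buyers pay.
Supply in terms of Pb becomes Qs = -476 + 9(Pb + 12) = -368 + 9Pb. Setting this equal to demand: 841.6 - 1.8Pb = -368 + 9Pb, so Pb = 112.
Sellers receive Ps = 112 + 12 = 124; Q' = 841.6 − 1.8·112 = 640.
The subsidy expands output by 640 − 622 = 18 past the efficient level; on those units the gap between marginal cost and willingness to pay runs from 0 up to 12.
DWL = ½ × 12 × 18 = 108.

Deadweight loss = €108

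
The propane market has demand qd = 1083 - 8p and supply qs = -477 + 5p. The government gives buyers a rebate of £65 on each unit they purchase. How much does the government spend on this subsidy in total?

Government cost = £20995

Pre-subsidy: 1083 - 8p = -477 + 5p gives p* = 120, q* = 123.
With the rebate, buyers effectively pay pb = ps − 65, where ps is the price sellers receive.
Demand in terms of ps becomes qd = 1083 − 8(ps − 65) = 1603 - 8ps. Setting this equal to supply: 1603 - 8ps = -477 + 5ps, so ps = 160.
Buyers pay pb = 160 − 65 = 95; q' = -477 + 5·160 = 323.
Government outlay = subsidy × quantity = 65 × 323 = 20995.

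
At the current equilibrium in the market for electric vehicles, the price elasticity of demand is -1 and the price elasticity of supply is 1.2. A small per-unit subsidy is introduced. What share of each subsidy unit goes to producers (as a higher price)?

For a small subsidy around the equilibrium, the benefit split depends on the relative slopes, which at a point are proportional to the elasticities.
Buyer share = εs/(εs + |εd|) = 1.2/(1.2 + 1) = 6/11; seller share = |εd|/(εs + |εd|) = 5/11.
So producers capture 5/11 of the subsidy.

Producer share = 5/11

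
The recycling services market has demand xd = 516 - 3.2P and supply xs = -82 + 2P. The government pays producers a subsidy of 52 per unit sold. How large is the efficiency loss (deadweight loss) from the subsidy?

Deadweight loss = 1664

Pre-subsidy: 516 - 3.2P = -82 + 2P gives P* = 115, x* = 148.
With the subsidy, sellers receive Ps = Pb + 52 for each unit, where Pb is the price buyers pay.
Supply in terms of Pb becomes xs = -82 + 2(Pb + 52) = 22 + 2Pb. Setting this equal to demand: 516 - 3.2Pb = 22 + 2Pb, so Pb = 95.
Sellers receive Ps = 95 + 52 = 147; x' = 516 − 3.2·95 = 212.
The subsidy expands output by 212 − 148 = 64 past the efficient level; on those units the gap between marginal cost and willingness to pay runs from 0 up to 52.
DWL = ½ × 52 × 64 = 1664.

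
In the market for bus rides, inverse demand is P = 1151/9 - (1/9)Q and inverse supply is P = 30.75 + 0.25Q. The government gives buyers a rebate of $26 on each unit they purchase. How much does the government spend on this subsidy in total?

Pre-subsidy: 1151/9 - (1/9)Q = 30.75 + 0.25Q gives Q* = 269 and P* = 98.
With the rebate, buyers effectively pay Pb = Ps − 26, where Ps is the price sellers receive.
On the curves, Pb = 1151/9 - (1/9)Q and Ps = 30.75 + 0.25Q; the wedge Ps − Pb = 26 gives 30.75 + 0.25Q − (1151/9 - (1/9)Q) = 26, so Q' = 341.
Then Pb = 1151/9 − (1/9)·341 = 90 and Ps = 30.75 + 0.25·341 = 116.
Government outlay = subsidy × quantity = 26 × 341 = 8866.

Government cost = $8866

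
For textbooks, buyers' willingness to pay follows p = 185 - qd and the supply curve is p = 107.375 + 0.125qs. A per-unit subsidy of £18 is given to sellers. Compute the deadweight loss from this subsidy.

Deadweight loss = £144

Pre-subsidy: 185 - q = 107.375 + 0.125q gives q* = 69 and p* = 116.
With the subsidy, sellers receive ps = pb + 18 for each unit, where pb is the price buyers pay.
On the curves, pb = 185 - q and ps = 107.375 + 0.125q; the wedge ps − pb = 18 gives 107.375 + 0.125q − (185 - q) = 18, so q' = 85.
Then pb = 185 − 1·85 = 100 and ps = 107.375 + 0.125·85 = 118.
The subsidy expands output by 85 − 69 = 16 past the efficient level; on those units the gap between marginal cost and willingness to pay runs from 0 up to 18.
DWL = ½ × 18 × 16 = 144.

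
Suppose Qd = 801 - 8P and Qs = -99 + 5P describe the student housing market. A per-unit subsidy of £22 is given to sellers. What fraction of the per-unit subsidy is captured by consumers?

Consumer share = 5/13

Pre-subsidy: 801 - 8P = -99 + 5P gives P* = 900/13, Q* = 3213/13.
With the subsidy, sellers receive Ps = Pb + 22 for each unit, where Pb is the price buyers pay.
Supply in terms of Pb becomes Qs = -99 + 5(Pb + 22) = 11 + 5Pb. Setting this equal to demand: 801 - 8Pb = 11 + 5Pb, so Pb = 790/13.
Sellers receive Ps = 790/13 + 22 = 1076/13; Q' = 801 − 8·(790/13) = 4093/13.
Buyers' price falls by P* − Pb = 900/13 − 790/13 = 110/13; sellers' price rises by Ps − P* = 1076/13 − 900/13 = 176/13.
So consumers capture (110/13)/22 = 5/13 of each unit of subsidy.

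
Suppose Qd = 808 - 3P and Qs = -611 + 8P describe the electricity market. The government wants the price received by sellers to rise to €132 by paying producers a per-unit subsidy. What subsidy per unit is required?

At a seller price of 132, quantity supplied is -611 + 8·132 = 445.
Buyers absorb 445 only when they pay Pb with 808 − 3·Pb = 445, i.e. Pb = 121.
s = Ps − Pb = 132 − 121 = 11.

Required subsidy s = €11 per unit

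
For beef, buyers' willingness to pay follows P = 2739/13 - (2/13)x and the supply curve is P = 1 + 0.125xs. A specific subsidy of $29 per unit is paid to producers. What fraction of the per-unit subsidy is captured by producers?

Producer share = 13/29

Pre-subsidy: 2739/13 - (2/13)x = 1 + 0.125x gives x* = 752 and P* = 95.
With the subsidy, sellers receive Ps = Pb + 29 for each unit, where Pb is the price buyers pay.
On the curves, Pb = 2739/13 - (2/13)x and Ps = 1 + 0.125x; the wedge Ps − Pb = 29 gives 1 + 0.125x − (2739/13 - (2/13)x) = 29, so x' = 856.
Then Pb = 2739/13 − (2/13)·856 = 79 and Ps = 1 + 0.125·856 = 108.
Buyers' price falls by P* − Pb = 95 − 79 = 16; sellers' price rises by Ps − P* = 108 − 95 = 13.
So producers capture 13/29 = 13/29 of each unit of subsidy.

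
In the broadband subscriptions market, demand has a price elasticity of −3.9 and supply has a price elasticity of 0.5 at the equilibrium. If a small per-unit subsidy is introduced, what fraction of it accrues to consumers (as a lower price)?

For a small subsidy around the equilibrium, the benefit split depends on the relative slopes, which at a point are proportional to the elasticities.
Buyer share = εs/(εs + |εd|) = 0.5/(0.5 + 3.9) = 5/44; seller share = |εd|/(εs + |εd|) = 39/44.

Consumer share = 5/44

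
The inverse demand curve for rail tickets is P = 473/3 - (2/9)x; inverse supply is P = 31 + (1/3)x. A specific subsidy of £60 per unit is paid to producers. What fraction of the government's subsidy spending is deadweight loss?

DWL / government spending = 9/56

Pre-subsidy: 473/3 - (2/9)x = 31 + (1/3)x gives x* = 228 and P* = 107.
With the subsidy, sellers receive Ps = Pb + 60 for each unit, where Pb is the price buyers pay.
On the curves, Pb = 473/3 - (2/9)x and Ps = 31 + (1/3)x; the wedge Ps − Pb = 60 gives 31 + (1/3)x − (473/3 - (2/9)x) = 60, so x' = 336.
Then Pb = 473/3 − (2/9)·336 = 83 and Ps = 31 + (1/3)·336 = 143.
ΔCS = ½(228 + 336)(107 − 83) = 6768; ΔPS = ½(228 + 336)(143 − 107) = 10152.
Government spending = 60 × 336 = 20160.
DWL = ½ × 60 × (336 − 228) = 3240; fraction = 3240 / 20160 = 9/56.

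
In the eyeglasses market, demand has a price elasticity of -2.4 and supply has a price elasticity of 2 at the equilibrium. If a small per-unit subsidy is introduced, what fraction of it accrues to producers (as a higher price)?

Producer share = 6/11

For a small subsidy around the equilibrium, the benefit split depends on the relative slopes, which at a point are proportional to the elasticities.
Buyer share = εs/(εs + |εd|) = 2/(2 + 2.4) = 5/11; seller share = |εd|/(εs + |εd|) = 6/11.
So producers capture 6/11 of the subsidy.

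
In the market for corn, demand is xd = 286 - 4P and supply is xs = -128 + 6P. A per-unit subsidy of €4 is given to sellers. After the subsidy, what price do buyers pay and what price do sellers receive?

Buyers pay €39; sellers receive €43

Pre-subsidy: 286 - 4P = -128 + 6P gives P* = 41.4, x* = 120.4.
With the subsidy, sellers receive Ps = Pb + 4 for each unit, where Pb is the price buyers pay.
Supply in terms of Pb becomes xs = -128 + 6(Pb + 4) = -104 + 6Pb. Setting this equal to demand: 286 - 4Pb = -104 + 6Pb, so Pb = 39.
Sellers receive Ps = 39 + 4 = 43; x' = 286 − 4·39 = 130.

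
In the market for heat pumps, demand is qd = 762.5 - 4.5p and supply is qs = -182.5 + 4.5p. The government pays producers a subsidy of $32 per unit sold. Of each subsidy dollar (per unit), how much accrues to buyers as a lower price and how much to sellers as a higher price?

Buyers gain $16 per unit; sellers gain $16 per unit

Pre-subsidy: 762.5 - 4.5p = -182.5 + 4.5p gives p* = 105, q* = 290.
With the subsidy, sellers receive ps = pb + 32 for each unit, where pb is the price buyers pay.
Supply in terms of pb becomes qs = -182.5 + 4.5(pb + 32) = -38.5 + 4.5pb. Setting this equal to demand: 762.5 - 4.5pb = -38.5 + 4.5pb, so pb = 89.
Sellers receive ps = 89 + 32 = 121; q' = 762.5 − 4.5·89 = 362.
Buyers' price falls by p* − pb = 105 − 89 = 16; sellers' price rises by ps − p* = 121 − 105 = 16.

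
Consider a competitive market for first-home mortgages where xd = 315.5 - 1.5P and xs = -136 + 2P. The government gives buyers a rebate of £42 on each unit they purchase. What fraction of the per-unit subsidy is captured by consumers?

Pre-subsidy: 315.5 - 1.5P = -136 + 2P gives P* = 129, x* = 122.
With the rebate, buyers effectively pay Pb = Ps − 42, where Ps is the price sellers receive.
Demand in terms of Ps becomes xd = 315.5 − 1.5(Ps − 42) = 378.5 - 1.5Ps. Setting this equal to supply: 378.5 - 1.5Ps = -136 + 2Ps, so Ps = 147.
Buyers pay Pb = 147 − 42 = 105; x' = -136 + 2·147 = 158.
Buyers' price falls by P* − Pb = 129 − 105 = 24; sellers' price rises by Ps − P* = 147 − 129 = 18.
So consumers capture 24/42 = 4/7 of each unit of subsidy.

Consumer share = 4/7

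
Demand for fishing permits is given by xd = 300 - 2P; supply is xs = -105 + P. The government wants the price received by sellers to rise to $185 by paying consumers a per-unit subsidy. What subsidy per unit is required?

Required subsidy s = $75 per unit

At a seller price of 185, quantity supplied is -105 + 1·185 = 80.
Buyers absorb 80 only when they pay Pb with 300 − 2·Pb = 80, i.e. Pb = 110.
s = Ps − Pb = 185 − 110 = 75.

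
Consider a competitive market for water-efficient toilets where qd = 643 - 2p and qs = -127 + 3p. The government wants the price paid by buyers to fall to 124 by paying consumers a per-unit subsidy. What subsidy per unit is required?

Required subsidy s = 50 per unit

At a buyer price of 124, quantity demanded is 643 − 2·124 = 395.
Sellers supply 395 only when they receive ps with -127 + 3·ps = 395, i.e. ps = 174.
s = ps − pb = 174 − 124 = 50.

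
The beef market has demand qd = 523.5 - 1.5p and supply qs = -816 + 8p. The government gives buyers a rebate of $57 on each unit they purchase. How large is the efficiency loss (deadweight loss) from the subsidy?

Pre-subsidy: 523.5 - 1.5p = -816 + 8p gives p* = 141, q* = 312.
With the rebate, buyers effectively pay pb = ps − 57, where ps is the price sellers receive.
Demand in terms of ps becomes qd = 523.5 − 1.5(ps − 57) = 609 - 1.5ps. Setting this equal to supply: 609 - 1.5ps = -816 + 8ps, so ps = 150.
Buyers pay pb = 150 − 57 = 93; q' = -816 + 8·150 = 384.
The subsidy expands output by 384 − 312 = 72 past the efficient level; on those units the gap between marginal cost and willingness to pay runs from 0 up to 57.
DWL = ½ × 57 × 72 = 2052.

Deadweight loss = $2052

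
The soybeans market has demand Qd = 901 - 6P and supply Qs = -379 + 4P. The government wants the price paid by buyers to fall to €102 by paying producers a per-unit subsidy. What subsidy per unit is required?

Required subsidy s = €65 per unit

At a buyer price of 102, quantity demanded is 901 − 6·102 = 289.
Sellers supply 289 only when they receive Ps with -379 + 4·Ps = 289, i.e. Ps = 167.
s = Ps − Pb = 167 − 102 = 65.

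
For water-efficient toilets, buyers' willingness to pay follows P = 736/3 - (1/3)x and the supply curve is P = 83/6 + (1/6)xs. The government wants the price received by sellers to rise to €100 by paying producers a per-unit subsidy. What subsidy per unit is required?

Required subsidy s = €27 per unit

At a seller price of 100, quantity supplied is -83 + 6·100 = 517.
Buyers absorb 517 only when they pay Pb = 736/3 − (1/3)·517 = 73.
s = Ps − Pb = 100 − 73 = 27.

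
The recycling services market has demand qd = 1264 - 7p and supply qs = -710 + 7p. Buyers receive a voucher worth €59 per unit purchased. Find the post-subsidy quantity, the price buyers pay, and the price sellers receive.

q' = 483.5; buyers pay €111.5; sellers receive €170.5

Pre-subsidy: 1264 - 7p = -710 + 7p gives p* = 141, q* = 277.
With the rebate, buyers effectively pay pb = ps − 59, where ps is the price sellers receive.
Demand in terms of ps becomes qd = 1264 − 7(ps − 59) = 1677 - 7ps. Setting this equal to supply: 1677 - 7ps = -710 + 7ps, so ps = 170.5.
Buyers pay pb = 170.5 − 59 = 111.5; q' = -710 + 7·170.5 = 483.5.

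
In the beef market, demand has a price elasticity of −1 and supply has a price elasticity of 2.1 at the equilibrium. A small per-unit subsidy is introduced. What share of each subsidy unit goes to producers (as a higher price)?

For a small subsidy around the equilibrium, the benefit split depends on the relative slopes, which at a point are proportional to the elasticities.
Buyer share = εs/(εs + |εd|) = 2.1/(2.1 + 1) = 21/31; seller share = |εd|/(εs + |εd|) = 10/31.
So producers capture 10/31 of the subsidy.

Producer share = 10/31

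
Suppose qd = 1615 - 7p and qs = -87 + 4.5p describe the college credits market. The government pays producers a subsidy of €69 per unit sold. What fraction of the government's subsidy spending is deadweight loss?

Pre-subsidy: 1615 - 7p = -87 + 4.5p gives p* = 148, q* = 579.
With the subsidy, sellers receive ps = pb + 69 for each unit, where pb is the price buyers pay.
Supply in terms of pb becomes qs = -87 + 4.5(pb + 69) = 223.5 + 4.5pb. Setting this equal to demand: 1615 - 7pb = 223.5 + 4.5pb, so pb = 121.
Sellers receive ps = 121 + 69 = 190; q' = 1615 − 7·121 = 768.
ΔCS = ½(579 + 768)(148 − 121) = 18184.5; ΔPS = ½(579 + 768)(190 − 148) = 28287.
Government spending = 69 × 768 = 52992.
DWL = ½ × 69 × (768 − 579) = 6520.5; fraction = 6520.5 / 52992 = 0.123046875.

DWL / government spending = 0.123046875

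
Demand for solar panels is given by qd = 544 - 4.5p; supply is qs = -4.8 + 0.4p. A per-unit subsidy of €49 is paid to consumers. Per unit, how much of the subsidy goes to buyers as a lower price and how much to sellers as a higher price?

Pre-subsidy: 544 - 4.5p = -4.8 + 0.4p gives p* = 112, q* = 40.
With the rebate, buyers effectively pay pb = ps − 49, where ps is the price sellers receive.
Demand in terms of ps becomes qd = 544 − 4.5(ps − 49) = 764.5 - 4.5ps. Setting this equal to supply: 764.5 - 4.5ps = -4.8 + 0.4ps, so ps = 157.
Buyers pay pb = 157 − 49 = 108; q' = -4.8 + 0.4·157 = 58.
Buyers' price falls by p* − pb = 112 − 108 = 4; sellers' price rises by ps − p* = 157 − 112 = 45.

Buyers gain €4 per unit; sellers gain €45 per unit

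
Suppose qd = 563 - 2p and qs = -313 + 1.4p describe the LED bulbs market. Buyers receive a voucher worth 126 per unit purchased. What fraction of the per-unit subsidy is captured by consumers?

Pre-subsidy: 563 - 2p = -313 + 1.4p gives p* = 4380/17, q* = 811/17.
With the rebate, buyers effectively pay pb = ps − 126, where ps is the price sellers receive.
Demand in terms of ps becomes qd = 563 − 2(ps − 126) = 815 - 2ps. Setting this equal to supply: 815 - 2ps = -313 + 1.4ps, so ps = 5640/17.
Buyers pay pb = 5640/17 − 126 = 3498/17; q' = -313 + 1.4·(5640/17) = 2575/17.
Buyers' price falls by p* − pb = 4380/17 − 3498/17 = 882/17; sellers' price rises by ps − p* = 5640/17 − 4380/17 = 1260/17.
So consumers capture (882/17)/126 = 7/17 of each unit of subsidy.

Consumer share = 7/17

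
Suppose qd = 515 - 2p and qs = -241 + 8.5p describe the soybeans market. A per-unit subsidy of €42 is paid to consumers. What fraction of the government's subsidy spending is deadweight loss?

DWL / government spending = 34/439

Pre-subsidy: 515 - 2p = -241 + 8.5p gives p* = 72, q* = 371.
With the rebate, buyers effectively pay pb = ps − 42, where ps is the price sellers receive.
Demand in terms of ps becomes qd = 515 − 2(ps − 42) = 599 - 2ps. Setting this equal to supply: 599 - 2ps = -241 + 8.5ps, so ps = 80.
Buyers pay pb = 80 − 42 = 38; q' = -241 + 8.5·80 = 439.
ΔCS = ½(371 + 439)(72 − 38) = 13770; ΔPS = ½(371 + 439)(80 − 72) = 3240.
Government spending = 42 × 439 = 18438.
DWL = ½ × 42 × (439 − 371) = 1428; fraction = 1428 / 18438 = 34/439.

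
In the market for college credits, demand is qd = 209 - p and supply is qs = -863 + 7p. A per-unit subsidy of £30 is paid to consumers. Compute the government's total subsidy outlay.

Pre-subsidy: 209 - p = -863 + 7p gives p* = 134, q* = 75.
With the rebate, buyers effectively pay pb = ps − 30, where ps is the price sellers receive.
Demand in terms of ps becomes qd = 209 − 1(ps − 30) = 239 - ps. Setting this equal to supply: 239 - ps = -863 + 7ps, so ps = 137.75.
Buyers pay pb = 137.75 − 30 = 107.75; q' = -863 + 7·137.75 = 101.25.
Government outlay = subsidy × quantity = 30 × 101.25 = 3037.5.

Government cost = £3037.5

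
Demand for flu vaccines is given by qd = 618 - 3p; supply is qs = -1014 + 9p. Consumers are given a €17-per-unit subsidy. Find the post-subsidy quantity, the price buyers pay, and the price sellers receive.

Pre-subsidy: 618 - 3p = -1014 + 9p gives p* = 136, q* = 210.
With the rebate, buyers effectively pay pb = ps − 17, where ps is the price sellers receive.
Demand in terms of ps becomes qd = 618 − 3(ps − 17) = 669 - 3ps. Setting this equal to supply: 669 - 3ps = -1014 + 9ps, so ps = 140.25.
Buyers pay pb = 140.25 − 17 = 123.25; q' = -1014 + 9·140.25 = 248.25.

q' = 248.25; buyers pay €123.25; sellers receive €140.25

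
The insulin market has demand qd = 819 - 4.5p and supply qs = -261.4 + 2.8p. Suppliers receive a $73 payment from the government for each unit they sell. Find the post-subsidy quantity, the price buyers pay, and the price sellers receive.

Pre-subsidy: 819 - 4.5p = -261.4 + 2.8p gives p* = 148, q* = 153.
With the subsidy, sellers receive ps = pb + 73 for each unit, where pb is the price buyers pay.
Supply in terms of pb becomes qs = -261.4 + 2.8(pb + 73) = -57 + 2.8pb. Setting this equal to demand: 819 - 4.5pb = -57 + 2.8pb, so pb = 120.
Sellers receive ps = 120 + 73 = 193; q' = 819 − 4.5·120 = 279.

q' = 279; buyers pay $120; sellers receive $193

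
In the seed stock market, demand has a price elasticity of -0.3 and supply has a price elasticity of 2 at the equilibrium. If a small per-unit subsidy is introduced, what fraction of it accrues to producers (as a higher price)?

Producer share = 3/23

For a small subsidy around the equilibrium, the benefit split depends on the relative slopes, which at a point are proportional to the elasticities.
Buyer share = εs/(εs + |εd|) = 2/(2 + 0.3) = 20/23; seller share = |εd|/(εs + |εd|) = 3/23.
So producers capture 3/23 of the subsidy.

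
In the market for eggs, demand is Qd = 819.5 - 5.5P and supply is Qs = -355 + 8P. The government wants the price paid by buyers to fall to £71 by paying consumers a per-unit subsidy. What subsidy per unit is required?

Required subsidy s = £27 per unit

At a buyer price of 71, quantity demanded is 819.5 − 5.5·71 = 429.
Sellers supply 429 only when they receive Ps with -355 + 8·Ps = 429, i.e. Ps = 98.
s = Ps − Pb = 98 − 71 = 27.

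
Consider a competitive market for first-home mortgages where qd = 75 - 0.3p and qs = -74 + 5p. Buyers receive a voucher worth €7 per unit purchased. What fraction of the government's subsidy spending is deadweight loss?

DWL / government spending = 5/346

Pre-subsidy: 75 - 0.3p = -74 + 5p gives p* = 1490/53, q* = 3528/53.
With the rebate, buyers effectively pay pb = ps − 7, where ps is the price sellers receive.
Demand in terms of ps becomes qd = 75 − 0.3(ps − 7) = 77.1 - 0.3ps. Setting this equal to supply: 77.1 - 0.3ps = -74 + 5ps, so ps = 1511/53.
Buyers pay pb = 1511/53 − 7 = 1140/53; q' = -74 + 5·(1511/53) = 3633/53.
ΔCS = ½(3528/53 + 3633/53)(1490/53 − 1140/53) = 1253175/2809; ΔPS = ½(3528/53 + 3633/53)(1511/53 − 1490/53) = 150381/5618.
Government spending = 7 × 3633/53 = 25431/53.
DWL = ½ × 7 × (3633/53 − 3528/53) = 735/106; fraction = (735/106) / (25431/53) = 5/346.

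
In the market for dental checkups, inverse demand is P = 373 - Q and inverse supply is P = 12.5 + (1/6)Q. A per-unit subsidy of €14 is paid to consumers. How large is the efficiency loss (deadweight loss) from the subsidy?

Deadweight loss = €84

Pre-subsidy: 373 - Q = 12.5 + (1/6)Q gives Q* = 309 and P* = 64.
With the rebate, buyers effectively pay Pb = Ps − 14, where Ps is the price sellers receive.
On the curves, Pb = 373 - Q and Ps = 12.5 + (1/6)Q; the wedge Ps − Pb = 14 gives 12.5 + (1/6)Q − (373 - Q) = 14, so Q' = 321.
Then Pb = 373 − 1·321 = 52 and Ps = 12.5 + (1/6)·321 = 66.
The subsidy expands output by 321 − 309 = 12 past the efficient level; on those units the gap between marginal cost and willingness to pay runs from 0 up to 14.
DWL = ½ × 14 × 12 = 84.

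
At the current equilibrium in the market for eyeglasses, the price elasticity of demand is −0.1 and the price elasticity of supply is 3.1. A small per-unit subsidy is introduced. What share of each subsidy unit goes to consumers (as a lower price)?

Consumer share = 0.96875

For a small subsidy around the equilibrium, the benefit split depends on the relative slopes, which at a point are proportional to the elasticities.
Buyer share = εs/(εs + |εd|) = 3.1/(3.1 + 0.1) = 0.96875; seller share = |εd|/(εs + |εd|) = 0.03125.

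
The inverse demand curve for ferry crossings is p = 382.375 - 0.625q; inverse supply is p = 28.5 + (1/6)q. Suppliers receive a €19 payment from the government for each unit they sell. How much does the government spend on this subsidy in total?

Government cost = €8949

Pre-subsidy: 382.375 - 0.625q = 28.5 + (1/6)q gives q* = 447 and p* = 103.
With the subsidy, sellers receive ps = pb + 19 for each unit, where pb is the price buyers pay.
On the curves, pb = 382.375 - 0.625q and ps = 28.5 + (1/6)q; the wedge ps − pb = 19 gives 28.5 + (1/6)q − (382.375 - 0.625q) = 19, so q' = 471.
Then pb = 382.375 − 0.625·471 = 88 and ps = 28.5 + (1/6)·471 = 107.
Government outlay = subsidy × quantity = 19 × 471 = 8949.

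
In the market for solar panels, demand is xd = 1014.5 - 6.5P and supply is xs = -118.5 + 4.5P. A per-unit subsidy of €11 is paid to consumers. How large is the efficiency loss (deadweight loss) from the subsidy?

Deadweight loss = €160.875

Pre-subsidy: 1014.5 - 6.5P = -118.5 + 4.5P gives P* = 103, x* = 345.
With the rebate, buyers effectively pay Pb = Ps − 11, where Ps is the price sellers receive.
Demand in terms of Ps becomes xd = 1014.5 − 6.5(Ps − 11) = 1086 - 6.5Ps. Setting this equal to supply: 1086 - 6.5Ps = -118.5 + 4.5Ps, so Ps = 109.5.
Buyers pay Pb = 109.5 − 11 = 98.5; x' = -118.5 + 4.5·109.5 = 374.25.
The subsidy expands output by 374.25 − 345 = 29.25 past the efficient level; on those units the gap between marginal cost and willingness to pay runs from 0 up to 11.
DWL = ½ × 11 × 29.25 = 160.875.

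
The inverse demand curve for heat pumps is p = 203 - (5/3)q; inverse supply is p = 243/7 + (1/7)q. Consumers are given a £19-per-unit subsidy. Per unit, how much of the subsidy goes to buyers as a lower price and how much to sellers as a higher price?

Pre-subsidy: 203 - (5/3)q = 243/7 + (1/7)q gives q* = 93 and p* = 48.
With the rebate, buyers effectively pay pb = ps − 19, where ps is the price sellers receive.
On the curves, pb = 203 - (5/3)q and ps = 243/7 + (1/7)q; the wedge ps − pb = 19 gives 243/7 + (1/7)q − (203 - (5/3)q) = 19, so q' = 103.5.
Then pb = 203 − (5/3)·103.5 = 30.5 and ps = 243/7 + (1/7)·103.5 = 49.5.
Buyers' price falls by p* − pb = 48 − 30.5 = 17.5; sellers' price rises by ps − p* = 49.5 − 48 = 1.5.

Buyers gain £17.5 per unit; sellers gain £1.5 per unit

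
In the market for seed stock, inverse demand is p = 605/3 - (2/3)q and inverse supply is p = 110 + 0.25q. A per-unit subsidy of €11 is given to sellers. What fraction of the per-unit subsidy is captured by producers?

Pre-subsidy: 605/3 - (2/3)q = 110 + 0.25q gives q* = 100 and p* = 135.
With the subsidy, sellers receive ps = pb + 11 for each unit, where pb is the price buyers pay.
On the curves, pb = 605/3 - (2/3)q and ps = 110 + 0.25q; the wedge ps − pb = 11 gives 110 + 0.25q − (605/3 - (2/3)q) = 11, so q' = 112.
Then pb = 605/3 − (2/3)·112 = 127 and ps = 110 + 0.25·112 = 138.
Buyers' price falls by p* − pb = 135 − 127 = 8; sellers' price rises by ps − p* = 138 − 135 = 3.
So producers capture 3/11 = 3/11 of each unit of subsidy.

Producer share = 3/11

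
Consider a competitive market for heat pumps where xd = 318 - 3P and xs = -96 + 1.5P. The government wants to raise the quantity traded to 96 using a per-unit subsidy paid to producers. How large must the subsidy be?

Required subsidy s = 54 per unit

At x = 96, invert demand for the buyer price: Pb = (318 − 96)/3 = 74; invert supply for the seller price: Ps = (96 − (-96))/1.5 = 128.
The subsidy must fill the gap: s = Ps − Pb = 128 − 74 = 54.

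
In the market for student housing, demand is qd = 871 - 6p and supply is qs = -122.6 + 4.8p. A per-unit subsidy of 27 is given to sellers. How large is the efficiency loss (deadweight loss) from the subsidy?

Deadweight loss = 972

Pre-subsidy: 871 - 6p = -122.6 + 4.8p gives p* = 92, q* = 319.
With the subsidy, sellers receive ps = pb + 27 for each unit, where pb is the price buyers pay.
Supply in terms of pb becomes qs = -122.6 + 4.8(pb + 27) = 7 + 4.8pb. Setting this equal to demand: 871 - 6pb = 7 + 4.8pb, so pb = 80.
Sellers receive ps = 80 + 27 = 107; q' = 871 − 6·80 = 391.
The subsidy expands output by 391 − 319 = 72 past the efficient level; on those units the gap between marginal cost and willingness to pay runs from 0 up to 27.
DWL = ½ × 27 × 72 = 972.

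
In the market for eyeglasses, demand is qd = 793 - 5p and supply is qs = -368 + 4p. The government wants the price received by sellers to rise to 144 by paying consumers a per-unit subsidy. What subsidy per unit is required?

Required subsidy s = 27 per unit

At a seller price of 144, quantity supplied is -368 + 4·144 = 208.
Buyers absorb 208 only when they pay pb with 793 − 5·pb = 208, i.e. pb = 117.
s = ps − pb = 144 − 117 = 27.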